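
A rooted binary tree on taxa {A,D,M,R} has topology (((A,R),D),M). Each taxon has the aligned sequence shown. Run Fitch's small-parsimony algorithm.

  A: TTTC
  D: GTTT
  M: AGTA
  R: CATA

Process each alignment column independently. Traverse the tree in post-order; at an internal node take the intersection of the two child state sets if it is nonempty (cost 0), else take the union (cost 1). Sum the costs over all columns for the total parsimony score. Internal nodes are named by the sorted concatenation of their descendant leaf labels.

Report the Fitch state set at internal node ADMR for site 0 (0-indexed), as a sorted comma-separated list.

A,C,G,T

[col 0] AR: children A:{T}, R:{C} ∪→ {C,T}; cost 1
[col 0] ADR: children AR:{C,T}, D:{G} ∪→ {C,G,T}; cost 1
[col 0] ADMR: children ADR:{C,G,T}, M:{A} ∪→ {A,C,G,T}; cost 1
[col 1] AR: children A:{T}, R:{A} ∪→ {A,T}; cost 1
[col 1] ADR: children AR:{A,T}, D:{T} ∩→ {T}; cost 0
[col 1] ADMR: children ADR:{T}, M:{G} ∪→ {G,T}; cost 1
[col 2] AR: children A:{T}, R:{T} ∩→ {T}; cost 0
[col 2] ADR: children AR:{T}, D:{T} ∩→ {T}; cost 0
[col 2] ADMR: children ADR:{T}, M:{T} ∩→ {T}; cost 0
[col 3] AR: children A:{C}, R:{A} ∪→ {A,C}; cost 1
[col 3] ADR: children AR:{A,C}, D:{T} ∪→ {A,C,T}; cost 1
[col 3] ADMR: children ADR:{A,C,T}, M:{A} ∩→ {A}; cost 0
per-site changes: [3, 2, 0, 2]; total = 7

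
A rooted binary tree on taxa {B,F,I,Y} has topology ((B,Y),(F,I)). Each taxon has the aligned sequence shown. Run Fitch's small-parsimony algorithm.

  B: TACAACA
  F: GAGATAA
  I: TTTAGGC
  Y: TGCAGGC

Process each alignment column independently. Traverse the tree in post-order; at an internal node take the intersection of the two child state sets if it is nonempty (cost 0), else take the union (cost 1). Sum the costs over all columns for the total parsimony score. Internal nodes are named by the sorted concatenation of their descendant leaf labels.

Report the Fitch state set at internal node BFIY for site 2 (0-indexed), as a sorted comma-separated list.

C,G,T

BY@0: {T} ∩ {T} = {T} (intersection, +0)
FI@0: {G} ∪ {T} = {G,T} (union, +1)
BFIY@0: {T} ∩ {G,T} = {T} (intersection, +0)
BY@1: {A} ∪ {G} = {A,G} (union, +1)
FI@1: {A} ∪ {T} = {A,T} (union, +1)
BFIY@1: {A,G} ∩ {A,T} = {A} (intersection, +0)
BY@2: {C} ∩ {C} = {C} (intersection, +0)
FI@2: {G} ∪ {T} = {G,T} (union, +1)
BFIY@2: {C} ∪ {G,T} = {C,G,T} (union, +1)
BY@3: {A} ∩ {A} = {A} (intersection, +0)
FI@3: {A} ∩ {A} = {A} (intersection, +0)
BFIY@3: {A} ∩ {A} = {A} (intersection, +0)
BY@4: {A} ∪ {G} = {A,G} (union, +1)
FI@4: {T} ∪ {G} = {G,T} (union, +1)
BFIY@4: {A,G} ∩ {G,T} = {G} (intersection, +0)
BY@5: {C} ∪ {G} = {C,G} (union, +1)
FI@5: {A} ∪ {G} = {A,G} (union, +1)
BFIY@5: {C,G} ∩ {A,G} = {G} (intersection, +0)
BY@6: {A} ∪ {C} = {A,C} (union, +1)
FI@6: {A} ∪ {C} = {A,C} (union, +1)
BFIY@6: {A,C} ∩ {A,C} = {A,C} (intersection, +0)
per-site changes: [1, 2, 2, 0, 2, 2, 2]; total = 11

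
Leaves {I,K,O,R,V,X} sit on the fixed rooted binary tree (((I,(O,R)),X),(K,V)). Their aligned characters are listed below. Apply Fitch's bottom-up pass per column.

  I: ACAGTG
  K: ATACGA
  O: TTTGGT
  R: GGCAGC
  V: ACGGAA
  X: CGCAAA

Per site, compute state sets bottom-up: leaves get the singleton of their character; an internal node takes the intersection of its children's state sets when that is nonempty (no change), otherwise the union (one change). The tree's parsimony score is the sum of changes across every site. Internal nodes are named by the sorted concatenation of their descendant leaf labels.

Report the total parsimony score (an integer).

[col 0] OR: children O:{T}, R:{G} ∪→ {G,T}; cost 1
[col 0] IOR: children I:{A}, OR:{G,T} ∪→ {A,G,T}; cost 1
[col 0] IORX: children IOR:{A,G,T}, X:{C} ∪→ {A,C,G,T}; cost 1
[col 0] KV: children K:{A}, V:{A} ∩→ {A}; cost 0
[col 0] IKORVX: children IORX:{A,C,G,T}, KV:{A} ∩→ {A}; cost 0
[col 1] OR: children O:{T}, R:{G} ∪→ {G,T}; cost 1
[col 1] IOR: children I:{C}, OR:{G,T} ∪→ {C,G,T}; cost 1
[col 1] IORX: children IOR:{C,G,T}, X:{G} ∩→ {G}; cost 0
[col 1] KV: children K:{T}, V:{C} ∪→ {C,T}; cost 1
[col 1] IKORVX: children IORX:{G}, KV:{C,T} ∪→ {C,G,T}; cost 1
[col 2] OR: children O:{T}, R:{C} ∪→ {C,T}; cost 1
[col 2] IOR: children I:{A}, OR:{C,T} ∪→ {A,C,T}; cost 1
[col 2] IORX: children IOR:{A,C,T}, X:{C} ∩→ {C}; cost 0
[col 2] KV: children K:{A}, V:{G} ∪→ {A,G}; cost 1
[col 2] IKORVX: children IORX:{C}, KV:{A,G} ∪→ {A,C,G}; cost 1
[col 3] OR: children O:{G}, R:{A} ∪→ {A,G}; cost 1
[col 3] IOR: children I:{G}, OR:{A,G} ∩→ {G}; cost 0
[col 3] IORX: children IOR:{G}, X:{A} ∪→ {A,G}; cost 1
[col 3] KV: children K:{C}, V:{G} ∪→ {C,G}; cost 1
[col 3] IKORVX: children IORX:{A,G}, KV:{C,G} ∩→ {G}; cost 0
[col 4] OR: children O:{G}, R:{G} ∩→ {G}; cost 0
[col 4] IOR: children I:{T}, OR:{G} ∪→ {G,T}; cost 1
[col 4] IORX: children IOR:{G,T}, X:{A} ∪→ {A,G,T}; cost 1
[col 4] KV: children K:{G}, V:{A} ∪→ {A,G}; cost 1
[col 4] IKORVX: children IORX:{A,G,T}, KV:{A,G} ∩→ {A,G}; cost 0
[col 5] OR: children O:{T}, R:{C} ∪→ {C,T}; cost 1
[col 5] IOR: children I:{G}, OR:{C,T} ∪→ {C,G,T}; cost 1
[col 5] IORX: children IOR:{C,G,T}, X:{A} ∪→ {A,C,G,T}; cost 1
[col 5] KV: children K:{A}, V:{A} ∩→ {A}; cost 0
[col 5] IKORVX: children IORX:{A,C,G,T}, KV:{A} ∩→ {A}; cost 0
per-site changes: [3, 4, 4, 3, 3, 3]; total = 20

20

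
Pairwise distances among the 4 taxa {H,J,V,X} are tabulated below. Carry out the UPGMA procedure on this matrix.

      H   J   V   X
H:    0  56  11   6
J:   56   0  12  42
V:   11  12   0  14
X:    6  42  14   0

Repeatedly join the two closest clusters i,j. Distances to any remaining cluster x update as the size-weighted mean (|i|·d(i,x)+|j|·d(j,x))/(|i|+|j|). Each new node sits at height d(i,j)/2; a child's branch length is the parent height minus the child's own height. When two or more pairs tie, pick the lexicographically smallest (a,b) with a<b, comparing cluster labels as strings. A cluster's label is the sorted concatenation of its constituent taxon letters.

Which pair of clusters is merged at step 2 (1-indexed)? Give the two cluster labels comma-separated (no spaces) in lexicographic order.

J,V

step 1: merge (H,X) at d=6; branch lengths H→3, X→3; new cluster HX
  updated: d(HX,J)=49, d(HX,V)=25/2
step 2: merge (J,V) at d=12; branch lengths J→6, V→6; new cluster JV
  updated: d(HX,JV)=123/4
step 3: merge (HX,JV) at d=123/4; branch lengths HX→99/8, JV→75/8; new cluster HJVX
final tree: ((H:3,X:3):99/8,(J:6,V:6):75/8)
total length: 159/4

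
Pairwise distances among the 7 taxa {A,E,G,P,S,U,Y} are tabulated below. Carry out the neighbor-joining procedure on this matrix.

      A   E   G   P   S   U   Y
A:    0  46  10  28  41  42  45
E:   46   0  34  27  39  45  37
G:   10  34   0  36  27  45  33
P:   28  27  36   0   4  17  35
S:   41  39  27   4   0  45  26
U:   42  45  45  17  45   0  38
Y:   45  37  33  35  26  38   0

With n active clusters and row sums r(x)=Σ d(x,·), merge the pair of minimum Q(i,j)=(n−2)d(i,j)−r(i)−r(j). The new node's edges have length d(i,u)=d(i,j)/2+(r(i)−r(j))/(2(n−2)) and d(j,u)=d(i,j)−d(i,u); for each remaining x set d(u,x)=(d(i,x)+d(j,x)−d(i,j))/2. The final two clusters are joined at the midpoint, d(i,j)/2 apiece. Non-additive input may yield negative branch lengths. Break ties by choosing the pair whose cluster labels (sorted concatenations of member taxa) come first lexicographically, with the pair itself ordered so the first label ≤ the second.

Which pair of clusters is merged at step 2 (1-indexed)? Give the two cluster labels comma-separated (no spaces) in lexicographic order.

iteration 1: select A,G (d=10, Q=-347); attach at lengths (77/10, 23/10); label the merged cluster AG
  updated: d(AG,E)=35, d(AG,P)=27, d(AG,S)=29, d(AG,U)=77/2, d(AG,Y)=34
iteration 2: select P,S (d=4, Q=-237); attach at lengths (-17/8, 49/8); label the merged cluster PS
  updated: d(AG,PS)=26, d(E,PS)=31, d(PS,U)=29, d(PS,Y)=57/2
iteration 3: select PS,U (d=29, Q=-178); attach at lengths (17/2, 41/2); label the merged cluster PSU
  updated: d(AG,PSU)=71/4, d(E,PSU)=47/2, d(PSU,Y)=75/4
iteration 4: select AG,E (d=35, Q=-449/4); attach at lengths (245/16, 315/16); label the merged cluster AEG
  updated: d(AEG,PSU)=25/8, d(AEG,Y)=18
iteration 5: select AEG,PSU (d=25/8, Q=-319/8); attach at lengths (19/16, 31/16); label the merged cluster AEGPSU
  updated: d(AEGPSU,Y)=269/16
iteration 6: select AEGPSU,Y (d=269/16); attach at lengths (269/32, 269/32); label the merged cluster AEGPSUY
final tree: ((((A:77/10,G:23/10):245/16,E:315/16):19/16,((P:-17/8,S:49/8):17/2,U:41/2):31/16):269/32,Y:269/32)
total length: 1567/16

P,S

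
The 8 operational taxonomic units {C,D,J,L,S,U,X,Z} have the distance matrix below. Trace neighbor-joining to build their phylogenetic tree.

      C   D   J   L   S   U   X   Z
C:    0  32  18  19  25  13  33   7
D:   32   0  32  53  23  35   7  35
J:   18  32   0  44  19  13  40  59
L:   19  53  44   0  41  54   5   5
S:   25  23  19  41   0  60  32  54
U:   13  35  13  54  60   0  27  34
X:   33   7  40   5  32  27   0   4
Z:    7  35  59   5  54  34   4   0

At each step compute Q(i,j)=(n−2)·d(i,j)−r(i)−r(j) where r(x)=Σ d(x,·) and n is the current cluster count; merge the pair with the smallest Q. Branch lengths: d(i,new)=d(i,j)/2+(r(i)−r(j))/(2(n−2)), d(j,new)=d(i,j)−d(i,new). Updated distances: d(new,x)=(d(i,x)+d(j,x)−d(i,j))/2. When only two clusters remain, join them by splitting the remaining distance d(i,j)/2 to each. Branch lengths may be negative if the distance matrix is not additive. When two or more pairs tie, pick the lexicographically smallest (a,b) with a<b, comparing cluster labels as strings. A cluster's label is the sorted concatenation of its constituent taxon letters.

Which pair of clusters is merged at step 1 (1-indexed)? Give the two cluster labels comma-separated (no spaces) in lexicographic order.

1. join L+Z (d=5, Q=-389) ⇒ LZ; edges |L|=53/12, |Z|=7/12
  updated: d(C,LZ)=21/2, d(D,LZ)=83/2, d(J,LZ)=49, d(LZ,S)=45, d(LZ,U)=83/2, d(LZ,X)=2
2. join LZ+X (d=2, Q=-641/2) ⇒ LXZ; edges |LZ|=117/20, |X|=-77/20
  updated: d(C,LXZ)=83/4, d(D,LXZ)=93/4, d(J,LXZ)=87/2, d(LXZ,S)=75/2, d(LXZ,U)=133/4
3. join J+U (d=13, Q=-911/4) ⇒ JU; edges |J|=93/32, |U|=323/32
  updated: d(C,JU)=9, d(D,JU)=27, d(JU,LXZ)=255/8, d(JU,S)=33
4. join C+JU (d=9, Q=-1285/8) ⇒ CJU; edges |C|=103/48, |JU|=329/48
  updated: d(CJU,D)=25, d(CJU,LXZ)=349/16, d(CJU,S)=49/2
5. join CJU+LXZ (d=349/16, Q=-441/4) ⇒ CJLUXZ; edges |CJU|=259/32, |LXZ|=439/32
  updated: d(CJLUXZ,D)=423/32, d(CJLUXZ,S)=643/32
6. join CJLUXZ+D (d=423/32, Q=-901/16) ⇒ CDJLUXZ; edges |CJLUXZ|=165/32, |D|=129/16
  updated: d(CDJLUXZ,S)=239/16
7. join CDJLUXZ+S (d=239/16) ⇒ CDJLSUXZ; edges |CDJLUXZ|=239/32, |S|=239/32
final tree: ((((C:103/48,(J:93/32,U:323/32):329/48):259/32,((L:53/12,Z:7/12):117/20,X:-77/20):439/32):165/32,D:129/16):239/32,S:239/32)
total length: 2527/32

L,Z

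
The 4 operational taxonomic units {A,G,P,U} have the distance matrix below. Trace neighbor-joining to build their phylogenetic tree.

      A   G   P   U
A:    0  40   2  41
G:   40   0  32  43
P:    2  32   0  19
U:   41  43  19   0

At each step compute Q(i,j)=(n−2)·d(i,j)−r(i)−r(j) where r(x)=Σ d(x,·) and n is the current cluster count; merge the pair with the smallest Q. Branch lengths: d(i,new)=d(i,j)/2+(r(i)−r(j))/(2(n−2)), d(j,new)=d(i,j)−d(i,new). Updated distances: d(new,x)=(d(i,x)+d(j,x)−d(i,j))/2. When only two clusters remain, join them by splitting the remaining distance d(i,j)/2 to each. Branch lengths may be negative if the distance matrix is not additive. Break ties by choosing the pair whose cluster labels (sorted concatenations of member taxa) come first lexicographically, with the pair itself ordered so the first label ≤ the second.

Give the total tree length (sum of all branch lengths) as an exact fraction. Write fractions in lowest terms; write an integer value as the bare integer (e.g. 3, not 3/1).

step 1: merge (A,P) at d=2, Q=-132; branch lengths A→17/2, P→-13/2; new cluster AP
  updated: d(AP,G)=35, d(AP,U)=29
step 2: merge (AP,G) at d=35, Q=-107; branch lengths AP→21/2, G→49/2; new cluster AGP
  updated: d(AGP,U)=37/2
step 3: merge (AGP,U) at d=37/2; branch lengths AGP→37/4, U→37/4; new cluster AGPU
final tree: (((A:17/2,P:-13/2):21/2,G:49/2):37/4,U:37/4)
total length: 111/2

111/2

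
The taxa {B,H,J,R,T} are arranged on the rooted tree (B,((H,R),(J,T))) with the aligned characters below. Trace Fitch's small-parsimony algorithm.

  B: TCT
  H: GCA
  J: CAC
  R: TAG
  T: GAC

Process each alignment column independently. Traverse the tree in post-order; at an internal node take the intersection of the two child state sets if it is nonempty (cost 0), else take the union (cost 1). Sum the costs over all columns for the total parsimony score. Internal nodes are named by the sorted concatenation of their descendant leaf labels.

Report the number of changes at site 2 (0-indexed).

3

[col 0] HR: children H:{G}, R:{T} ∪→ {G,T}; cost 1
[col 0] JT: children J:{C}, T:{G} ∪→ {C,G}; cost 1
[col 0] HJRT: children HR:{G,T}, JT:{C,G} ∩→ {G}; cost 0
[col 0] BHJRT: children B:{T}, HJRT:{G} ∪→ {G,T}; cost 1
[col 1] HR: children H:{C}, R:{A} ∪→ {A,C}; cost 1
[col 1] JT: children J:{A}, T:{A} ∩→ {A}; cost 0
[col 1] HJRT: children HR:{A,C}, JT:{A} ∩→ {A}; cost 0
[col 1] BHJRT: children B:{C}, HJRT:{A} ∪→ {A,C}; cost 1
[col 2] HR: children H:{A}, R:{G} ∪→ {A,G}; cost 1
[col 2] JT: children J:{C}, T:{C} ∩→ {C}; cost 0
[col 2] HJRT: children HR:{A,G}, JT:{C} ∪→ {A,C,G}; cost 1
[col 2] BHJRT: children B:{T}, HJRT:{A,C,G} ∪→ {A,C,G,T}; cost 1
per-site changes: [3, 2, 3]; total = 8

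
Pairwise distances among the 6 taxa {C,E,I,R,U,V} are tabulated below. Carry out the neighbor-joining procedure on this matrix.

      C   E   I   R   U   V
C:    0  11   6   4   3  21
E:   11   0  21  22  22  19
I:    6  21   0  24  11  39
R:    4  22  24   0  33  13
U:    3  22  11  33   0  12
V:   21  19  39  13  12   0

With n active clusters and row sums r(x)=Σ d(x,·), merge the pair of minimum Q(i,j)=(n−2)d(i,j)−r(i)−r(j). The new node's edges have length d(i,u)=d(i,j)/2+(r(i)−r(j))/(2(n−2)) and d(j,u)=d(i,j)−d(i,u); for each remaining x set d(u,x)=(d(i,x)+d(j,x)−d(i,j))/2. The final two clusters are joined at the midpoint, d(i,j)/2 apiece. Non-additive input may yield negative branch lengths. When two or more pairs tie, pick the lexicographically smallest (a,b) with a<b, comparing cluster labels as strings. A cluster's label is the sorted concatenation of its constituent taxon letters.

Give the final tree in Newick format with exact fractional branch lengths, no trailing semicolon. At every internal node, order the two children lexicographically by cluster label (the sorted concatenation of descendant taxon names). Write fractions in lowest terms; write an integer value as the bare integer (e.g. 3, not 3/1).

1. join R+V (d=13, Q=-148) ⇒ RV; edges |R|=11/2, |V|=15/2
  updated: d(C,RV)=6, d(E,RV)=14, d(I,RV)=25, d(RV,U)=16
2. join E+RV (d=14, Q=-87) ⇒ ERV; edges |E|=49/6, |RV|=35/6
  updated: d(C,ERV)=3/2, d(ERV,I)=16, d(ERV,U)=12
3. join C+ERV (d=3/2, Q=-37) ⇒ CERV; edges |C|=-4, |ERV|=11/2
  updated: d(CERV,I)=41/4, d(CERV,U)=27/4
4. join CERV+I (d=41/4, Q=-28) ⇒ CEIRV; edges |CERV|=3, |I|=29/4
  updated: d(CEIRV,U)=15/4
5. join CEIRV+U (d=15/4) ⇒ CEIRUV; edges |CEIRV|=15/8, |U|=15/8
final tree: (((C:-4,(E:49/6,(R:11/2,V:15/2):35/6):11/2):3,I:29/4):15/8,U:15/8)
total length: 85/2

(((C:-4,(E:49/6,(R:11/2,V:15/2):35/6):11/2):3,I:29/4):15/8,U:15/8)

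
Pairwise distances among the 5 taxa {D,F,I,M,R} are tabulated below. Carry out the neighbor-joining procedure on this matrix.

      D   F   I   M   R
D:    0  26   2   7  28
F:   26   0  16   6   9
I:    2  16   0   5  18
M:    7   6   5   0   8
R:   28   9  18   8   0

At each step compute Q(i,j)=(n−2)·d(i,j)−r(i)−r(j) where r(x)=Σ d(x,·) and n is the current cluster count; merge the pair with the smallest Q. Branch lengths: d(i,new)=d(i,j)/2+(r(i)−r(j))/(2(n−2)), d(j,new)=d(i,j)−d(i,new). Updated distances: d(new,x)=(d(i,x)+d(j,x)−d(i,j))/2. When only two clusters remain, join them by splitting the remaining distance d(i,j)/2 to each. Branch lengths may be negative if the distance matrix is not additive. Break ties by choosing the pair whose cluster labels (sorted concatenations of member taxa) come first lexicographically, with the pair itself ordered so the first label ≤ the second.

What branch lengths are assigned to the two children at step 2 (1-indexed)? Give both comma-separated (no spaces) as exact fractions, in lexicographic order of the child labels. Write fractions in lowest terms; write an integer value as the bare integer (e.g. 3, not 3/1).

19/2,-9/2

iteration 1: select D,I (d=2, Q=-98); attach at lengths (14/3, -8/3); label the merged cluster DI
  updated: d(DI,F)=20, d(DI,M)=5, d(DI,R)=22
iteration 2: select DI,M (d=5, Q=-56); attach at lengths (19/2, -9/2); label the merged cluster DIM
  updated: d(DIM,F)=21/2, d(DIM,R)=25/2
iteration 3: select DIM,F (d=21/2, Q=-32); attach at lengths (7, 7/2); label the merged cluster DFIM
  updated: d(DFIM,R)=11/2
iteration 4: select DFIM,R (d=11/2); attach at lengths (11/4, 11/4); label the merged cluster DFIMR
final tree: ((((D:14/3,I:-8/3):19/2,M:-9/2):7,F:7/2):11/4,R:11/4)
total length: 23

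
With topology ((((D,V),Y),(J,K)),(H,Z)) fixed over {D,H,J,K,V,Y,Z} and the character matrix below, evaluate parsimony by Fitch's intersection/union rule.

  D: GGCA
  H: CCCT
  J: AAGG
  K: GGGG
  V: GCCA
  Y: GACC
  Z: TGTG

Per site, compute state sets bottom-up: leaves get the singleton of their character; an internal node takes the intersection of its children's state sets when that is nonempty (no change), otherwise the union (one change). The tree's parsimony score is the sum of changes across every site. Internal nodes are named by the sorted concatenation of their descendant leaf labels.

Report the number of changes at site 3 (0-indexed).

DV@0: {G} ∩ {G} = {G} (intersection, +0)
DVY@0: {G} ∩ {G} = {G} (intersection, +0)
JK@0: {A} ∪ {G} = {A,G} (union, +1)
DJKVY@0: {G} ∩ {A,G} = {G} (intersection, +0)
HZ@0: {C} ∪ {T} = {C,T} (union, +1)
DHJKVYZ@0: {G} ∪ {C,T} = {C,G,T} (union, +1)
DV@1: {G} ∪ {C} = {C,G} (union, +1)
DVY@1: {C,G} ∪ {A} = {A,C,G} (union, +1)
JK@1: {A} ∪ {G} = {A,G} (union, +1)
DJKVY@1: {A,C,G} ∩ {A,G} = {A,G} (intersection, +0)
HZ@1: {C} ∪ {G} = {C,G} (union, +1)
DHJKVYZ@1: {A,G} ∩ {C,G} = {G} (intersection, +0)
DV@2: {C} ∩ {C} = {C} (intersection, +0)
DVY@2: {C} ∩ {C} = {C} (intersection, +0)
JK@2: {G} ∩ {G} = {G} (intersection, +0)
DJKVY@2: {C} ∪ {G} = {C,G} (union, +1)
HZ@2: {C} ∪ {T} = {C,T} (union, +1)
DHJKVYZ@2: {C,G} ∩ {C,T} = {C} (intersection, +0)
DV@3: {A} ∩ {A} = {A} (intersection, +0)
DVY@3: {A} ∪ {C} = {A,C} (union, +1)
JK@3: {G} ∩ {G} = {G} (intersection, +0)
DJKVY@3: {A,C} ∪ {G} = {A,C,G} (union, +1)
HZ@3: {T} ∪ {G} = {G,T} (union, +1)
DHJKVYZ@3: {A,C,G} ∩ {G,T} = {G} (intersection, +0)
per-site changes: [3, 4, 2, 3]; total = 12

3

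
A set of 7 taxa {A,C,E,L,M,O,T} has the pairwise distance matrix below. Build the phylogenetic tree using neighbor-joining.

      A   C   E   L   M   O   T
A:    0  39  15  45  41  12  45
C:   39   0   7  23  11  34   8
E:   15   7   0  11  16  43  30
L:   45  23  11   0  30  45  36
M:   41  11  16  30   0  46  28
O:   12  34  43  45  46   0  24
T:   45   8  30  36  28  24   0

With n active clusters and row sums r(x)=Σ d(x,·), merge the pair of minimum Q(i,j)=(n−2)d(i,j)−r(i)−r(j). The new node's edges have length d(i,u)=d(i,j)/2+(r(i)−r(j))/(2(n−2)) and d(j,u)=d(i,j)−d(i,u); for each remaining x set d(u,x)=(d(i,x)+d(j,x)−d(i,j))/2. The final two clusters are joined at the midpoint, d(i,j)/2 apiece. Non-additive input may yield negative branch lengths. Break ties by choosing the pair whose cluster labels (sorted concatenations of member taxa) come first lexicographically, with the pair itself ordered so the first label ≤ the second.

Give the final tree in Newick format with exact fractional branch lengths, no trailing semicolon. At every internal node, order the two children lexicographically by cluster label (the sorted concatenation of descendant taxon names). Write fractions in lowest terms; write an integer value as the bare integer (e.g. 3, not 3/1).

(((((A:53/10,O:67/10):77/4,T:37/4):81/16,C:-1/16):25/16,(E:-1,L:12):109/16):171/32,M:171/32)

iteration 1: select A,O (d=12, Q=-341); attach at lengths (53/10, 67/10); label the merged cluster AO
  updated: d(AO,C)=61/2, d(AO,E)=23, d(AO,L)=39, d(AO,M)=75/2, d(AO,T)=57/2
iteration 2: select E,L (d=11, Q=-182); attach at lengths (-1, 12); label the merged cluster EL
  updated: d(AO,EL)=51/2, d(C,EL)=19/2, d(EL,M)=35/2, d(EL,T)=55/2
iteration 3: select AO,T (d=57/2, Q=-257/2); attach at lengths (77/4, 37/4); label the merged cluster AOT
  updated: d(AOT,C)=5, d(AOT,EL)=49/4, d(AOT,M)=37/2
iteration 4: select AOT,C (d=5, Q=-205/4); attach at lengths (81/16, -1/16); label the merged cluster ACOT
  updated: d(ACOT,EL)=67/8, d(ACOT,M)=49/4
iteration 5: select ACOT,EL (d=67/8, Q=-305/8); attach at lengths (25/16, 109/16); label the merged cluster ACELOT
  updated: d(ACELOT,M)=171/16
iteration 6: select ACELOT,M (d=171/16); attach at lengths (171/32, 171/32); label the merged cluster ACELMOT
final tree: (((((A:53/10,O:67/10):77/4,T:37/4):81/16,C:-1/16):25/16,(E:-1,L:12):109/16):171/32,M:171/32)
total length: 1209/16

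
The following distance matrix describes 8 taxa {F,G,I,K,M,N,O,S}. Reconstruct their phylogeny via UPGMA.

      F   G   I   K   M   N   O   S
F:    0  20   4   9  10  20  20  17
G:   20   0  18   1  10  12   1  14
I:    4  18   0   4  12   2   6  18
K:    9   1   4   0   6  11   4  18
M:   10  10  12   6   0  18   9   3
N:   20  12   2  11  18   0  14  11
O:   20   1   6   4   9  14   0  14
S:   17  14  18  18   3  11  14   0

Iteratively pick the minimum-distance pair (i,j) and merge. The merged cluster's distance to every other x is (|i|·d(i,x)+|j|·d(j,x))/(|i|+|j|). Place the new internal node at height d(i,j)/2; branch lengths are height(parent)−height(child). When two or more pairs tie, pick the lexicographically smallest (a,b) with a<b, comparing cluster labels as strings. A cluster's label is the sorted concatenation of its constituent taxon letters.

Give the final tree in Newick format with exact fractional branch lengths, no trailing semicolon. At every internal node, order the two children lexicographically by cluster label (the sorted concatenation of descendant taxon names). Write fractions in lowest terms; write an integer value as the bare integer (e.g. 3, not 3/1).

iteration 1: select G,K (d=1); attach at lengths (1/2, 1/2); label the merged cluster GK
  updated: d(F,GK)=29/2, d(GK,I)=11, d(GK,M)=8, d(GK,N)=23/2, d(GK,O)=5/2, d(GK,S)=16
iteration 2: select I,N (d=2); attach at lengths (1, 1); label the merged cluster IN
  updated: d(F,IN)=12, d(GK,IN)=45/4, d(IN,M)=15, d(IN,O)=10, d(IN,S)=29/2
iteration 3: select GK,O (d=5/2); attach at lengths (3/4, 5/4); label the merged cluster GKO
  updated: d(F,GKO)=49/3, d(GKO,IN)=65/6, d(GKO,M)=25/3, d(GKO,S)=46/3
iteration 4: select M,S (d=3); attach at lengths (3/2, 3/2); label the merged cluster MS
  updated: d(F,MS)=27/2, d(GKO,MS)=71/6, d(IN,MS)=59/4
iteration 5: select GKO,IN (d=65/6); attach at lengths (25/6, 53/12); label the merged cluster GIKNO
  updated: d(F,GIKNO)=73/5, d(GIKNO,MS)=13
iteration 6: select GIKNO,MS (d=13); attach at lengths (13/12, 5); label the merged cluster GIKMNOS
  updated: d(F,GIKMNOS)=100/7
iteration 7: select F,GIKMNOS (d=100/7); attach at lengths (50/7, 9/14); label the merged cluster FGIKMNOS
final tree: (F:50/7,((((G:1/2,K:1/2):3/4,O:5/4):25/6,(I:1,N:1):53/12):13/12,(M:3/2,S:3/2):5):9/14)
total length: 1279/42

(F:50/7,((((G:1/2,K:1/2):3/4,O:5/4):25/6,(I:1,N:1):53/12):13/12,(M:3/2,S:3/2):5):9/14)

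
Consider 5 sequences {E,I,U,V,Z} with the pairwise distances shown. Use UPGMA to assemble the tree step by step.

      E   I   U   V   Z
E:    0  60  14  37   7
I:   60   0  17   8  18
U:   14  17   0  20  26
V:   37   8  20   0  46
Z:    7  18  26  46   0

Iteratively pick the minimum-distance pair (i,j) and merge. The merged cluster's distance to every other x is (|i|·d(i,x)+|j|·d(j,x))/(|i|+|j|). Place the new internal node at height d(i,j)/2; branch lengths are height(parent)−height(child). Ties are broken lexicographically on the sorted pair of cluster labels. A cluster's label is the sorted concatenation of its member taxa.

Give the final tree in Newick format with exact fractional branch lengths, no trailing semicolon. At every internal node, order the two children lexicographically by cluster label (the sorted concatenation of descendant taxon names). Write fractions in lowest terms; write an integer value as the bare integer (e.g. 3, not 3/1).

iteration 1: select E,Z (d=7); attach at lengths (7/2, 7/2); label the merged cluster EZ
  updated: d(EZ,I)=39, d(EZ,U)=20, d(EZ,V)=83/2
iteration 2: select I,V (d=8); attach at lengths (4, 4); label the merged cluster IV
  updated: d(EZ,IV)=161/4, d(IV,U)=37/2
iteration 3: select IV,U (d=37/2); attach at lengths (21/4, 37/4); label the merged cluster IUV
  updated: d(EZ,IUV)=67/2
iteration 4: select EZ,IUV (d=67/2); attach at lengths (53/4, 15/2); label the merged cluster EIUVZ
final tree: ((E:7/2,Z:7/2):53/4,((I:4,V:4):21/4,U:37/4):15/2)
total length: 201/4

((E:7/2,Z:7/2):53/4,((I:4,V:4):21/4,U:37/4):15/2)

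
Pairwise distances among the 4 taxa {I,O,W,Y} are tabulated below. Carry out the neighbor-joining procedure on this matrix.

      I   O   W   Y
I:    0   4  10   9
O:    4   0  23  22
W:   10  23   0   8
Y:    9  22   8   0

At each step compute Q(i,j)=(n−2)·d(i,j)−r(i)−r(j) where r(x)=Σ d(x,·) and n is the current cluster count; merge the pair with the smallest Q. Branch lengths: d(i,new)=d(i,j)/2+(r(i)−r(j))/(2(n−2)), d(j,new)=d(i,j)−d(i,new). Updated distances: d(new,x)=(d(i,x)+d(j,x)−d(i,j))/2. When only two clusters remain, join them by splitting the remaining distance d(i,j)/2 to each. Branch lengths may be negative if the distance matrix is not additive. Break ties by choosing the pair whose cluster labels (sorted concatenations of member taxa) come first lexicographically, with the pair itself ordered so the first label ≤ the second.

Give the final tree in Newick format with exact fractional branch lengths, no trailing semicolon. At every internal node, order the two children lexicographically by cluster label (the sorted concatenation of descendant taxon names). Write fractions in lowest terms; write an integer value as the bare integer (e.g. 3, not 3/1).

step 1: merge (I,O) at d=4, Q=-64; branch lengths I→-9/2, O→17/2; new cluster IO
  updated: d(IO,W)=29/2, d(IO,Y)=27/2
step 2: merge (IO,W) at d=29/2, Q=-36; branch lengths IO→10, W→9/2; new cluster IOW
  updated: d(IOW,Y)=7/2
step 3: merge (IOW,Y) at d=7/2; branch lengths IOW→7/4, Y→7/4; new cluster IOWY
final tree: (((I:-9/2,O:17/2):10,W:9/2):7/4,Y:7/4)
total length: 22

(((I:-9/2,O:17/2):10,W:9/2):7/4,Y:7/4)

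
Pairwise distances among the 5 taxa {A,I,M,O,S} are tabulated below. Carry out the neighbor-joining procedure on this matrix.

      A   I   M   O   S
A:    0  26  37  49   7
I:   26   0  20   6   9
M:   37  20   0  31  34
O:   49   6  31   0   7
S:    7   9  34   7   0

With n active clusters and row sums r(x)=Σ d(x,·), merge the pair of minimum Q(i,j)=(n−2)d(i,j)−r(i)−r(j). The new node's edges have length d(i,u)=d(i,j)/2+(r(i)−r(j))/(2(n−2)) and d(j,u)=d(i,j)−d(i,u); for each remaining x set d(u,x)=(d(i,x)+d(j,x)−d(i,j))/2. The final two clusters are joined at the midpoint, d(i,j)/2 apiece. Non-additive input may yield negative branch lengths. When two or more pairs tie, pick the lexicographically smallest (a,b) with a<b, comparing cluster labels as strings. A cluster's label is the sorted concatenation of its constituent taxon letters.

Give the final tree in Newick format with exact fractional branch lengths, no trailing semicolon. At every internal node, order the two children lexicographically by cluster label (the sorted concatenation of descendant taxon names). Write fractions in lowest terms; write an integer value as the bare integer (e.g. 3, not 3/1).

1. join A+S (d=7, Q=-155) ⇒ AS; edges |A|=83/6, |S|=-41/6
  updated: d(AS,I)=14, d(AS,M)=32, d(AS,O)=49/2
2. join AS+M (d=32, Q=-179/2) ⇒ AMS; edges |AS|=103/8, |M|=153/8
  updated: d(AMS,I)=1, d(AMS,O)=47/4
3. join AMS+I (d=1, Q=-75/4) ⇒ AIMS; edges |AMS|=27/8, |I|=-19/8
  updated: d(AIMS,O)=67/8
4. join AIMS+O (d=67/8) ⇒ AIMOS; edges |AIMS|=67/16, |O|=67/16
final tree: ((((A:83/6,S:-41/6):103/8,M:153/8):27/8,I:-19/8):67/16,O:67/16)
total length: 387/8

((((A:83/6,S:-41/6):103/8,M:153/8):27/8,I:-19/8):67/16,O:67/16)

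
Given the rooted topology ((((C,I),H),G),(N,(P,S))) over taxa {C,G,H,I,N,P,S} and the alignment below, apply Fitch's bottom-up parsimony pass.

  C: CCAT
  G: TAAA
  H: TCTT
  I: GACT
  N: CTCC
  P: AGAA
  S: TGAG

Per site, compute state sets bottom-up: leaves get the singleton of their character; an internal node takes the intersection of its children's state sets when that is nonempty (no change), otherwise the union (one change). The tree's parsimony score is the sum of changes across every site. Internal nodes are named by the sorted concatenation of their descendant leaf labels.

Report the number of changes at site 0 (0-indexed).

CI@0: {C} ∪ {G} = {C,G} (union, +1)
CHI@0: {C,G} ∪ {T} = {C,G,T} (union, +1)
CGHI@0: {C,G,T} ∩ {T} = {T} (intersection, +0)
PS@0: {A} ∪ {T} = {A,T} (union, +1)
NPS@0: {C} ∪ {A,T} = {A,C,T} (union, +1)
CGHINPS@0: {T} ∩ {A,C,T} = {T} (intersection, +0)
CI@1: {C} ∪ {A} = {A,C} (union, +1)
CHI@1: {A,C} ∩ {C} = {C} (intersection, +0)
CGHI@1: {C} ∪ {A} = {A,C} (union, +1)
PS@1: {G} ∩ {G} = {G} (intersection, +0)
NPS@1: {T} ∪ {G} = {G,T} (union, +1)
CGHINPS@1: {A,C} ∪ {G,T} = {A,C,G,T} (union, +1)
CI@2: {A} ∪ {C} = {A,C} (union, +1)
CHI@2: {A,C} ∪ {T} = {A,C,T} (union, +1)
CGHI@2: {A,C,T} ∩ {A} = {A} (intersection, +0)
PS@2: {A} ∩ {A} = {A} (intersection, +0)
NPS@2: {C} ∪ {A} = {A,C} (union, +1)
CGHINPS@2: {A} ∩ {A,C} = {A} (intersection, +0)
CI@3: {T} ∩ {T} = {T} (intersection, +0)
CHI@3: {T} ∩ {T} = {T} (intersection, +0)
CGHI@3: {T} ∪ {A} = {A,T} (union, +1)
PS@3: {A} ∪ {G} = {A,G} (union, +1)
NPS@3: {C} ∪ {A,G} = {A,C,G} (union, +1)
CGHINPS@3: {A,T} ∩ {A,C,G} = {A} (intersection, +0)
per-site changes: [4, 4, 3, 3]; total = 14

4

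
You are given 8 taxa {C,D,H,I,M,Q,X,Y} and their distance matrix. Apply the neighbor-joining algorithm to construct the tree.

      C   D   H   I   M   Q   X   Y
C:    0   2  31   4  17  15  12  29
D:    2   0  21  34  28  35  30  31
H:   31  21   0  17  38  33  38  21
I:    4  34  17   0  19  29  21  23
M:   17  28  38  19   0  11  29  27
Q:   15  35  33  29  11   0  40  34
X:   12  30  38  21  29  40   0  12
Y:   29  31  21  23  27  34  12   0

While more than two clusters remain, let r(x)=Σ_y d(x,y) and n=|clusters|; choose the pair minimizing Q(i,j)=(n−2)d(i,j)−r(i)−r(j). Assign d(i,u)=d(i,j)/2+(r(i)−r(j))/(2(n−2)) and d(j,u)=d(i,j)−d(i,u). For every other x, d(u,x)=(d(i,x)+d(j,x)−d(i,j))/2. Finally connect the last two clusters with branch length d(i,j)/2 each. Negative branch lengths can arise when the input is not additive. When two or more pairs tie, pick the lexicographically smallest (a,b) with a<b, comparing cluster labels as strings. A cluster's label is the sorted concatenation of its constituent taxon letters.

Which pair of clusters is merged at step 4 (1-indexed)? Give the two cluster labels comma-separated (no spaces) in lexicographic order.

1. join M+Q (d=11, Q=-300) ⇒ MQ; edges |M|=19/6, |Q|=47/6
  updated: d(C,MQ)=21/2, d(D,MQ)=26, d(H,MQ)=30, d(I,MQ)=37/2, d(MQ,X)=29, d(MQ,Y)=25
2. join X+Y (d=12, Q=-223) ⇒ XY; edges |X|=61/10, |Y|=59/10
  updated: d(C,XY)=29/2, d(D,XY)=49/2, d(H,XY)=47/2, d(I,XY)=16, d(MQ,XY)=21
3. join C+D (d=2, Q=-323/2) ⇒ CD; edges |C|=-75/16, |D|=107/16
  updated: d(CD,H)=25, d(CD,I)=18, d(CD,MQ)=69/4, d(CD,XY)=37/2
4. join H+I (d=17, Q=-114) ⇒ HI; edges |H|=77/6, |I|=25/6
  updated: d(CD,HI)=13, d(HI,MQ)=63/4, d(HI,XY)=45/4
5. join CD+MQ (d=69/4, Q=-273/4) ⇒ CDMQ; edges |CD|=117/16, |MQ|=159/16
  updated: d(CDMQ,HI)=23/4, d(CDMQ,XY)=89/8
6. join CDMQ+HI (d=23/4, Q=-225/8) ⇒ CDHIMQ; edges |CDMQ|=45/16, |HI|=47/16
  updated: d(CDHIMQ,XY)=133/16
7. join CDHIMQ+XY (d=133/16) ⇒ CDHIMQXY; edges |CDHIMQ|=133/32, |XY|=133/32
final tree: ((((C:-75/16,D:107/16):117/16,(M:19/6,Q:47/6):159/16):45/16,(H:77/6,I:25/6):47/16):133/32,(X:61/10,Y:59/10):133/32)
total length: 1173/16

H,I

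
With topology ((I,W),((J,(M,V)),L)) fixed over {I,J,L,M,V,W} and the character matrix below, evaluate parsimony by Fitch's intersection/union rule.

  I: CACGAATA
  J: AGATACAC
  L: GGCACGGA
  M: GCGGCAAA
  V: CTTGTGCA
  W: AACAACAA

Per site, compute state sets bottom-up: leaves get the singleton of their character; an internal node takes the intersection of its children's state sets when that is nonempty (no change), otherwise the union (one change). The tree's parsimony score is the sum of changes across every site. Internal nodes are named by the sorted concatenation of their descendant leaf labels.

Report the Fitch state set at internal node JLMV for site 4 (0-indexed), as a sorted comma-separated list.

C

[col 0] IW: children I:{C}, W:{A} ∪→ {A,C}; cost 1
[col 0] MV: children M:{G}, V:{C} ∪→ {C,G}; cost 1
[col 0] JMV: children J:{A}, MV:{C,G} ∪→ {A,C,G}; cost 1
[col 0] JLMV: children JMV:{A,C,G}, L:{G} ∩→ {G}; cost 0
[col 0] IJLMVW: children IW:{A,C}, JLMV:{G} ∪→ {A,C,G}; cost 1
[col 1] IW: children I:{A}, W:{A} ∩→ {A}; cost 0
[col 1] MV: children M:{C}, V:{T} ∪→ {C,T}; cost 1
[col 1] JMV: children J:{G}, MV:{C,T} ∪→ {C,G,T}; cost 1
[col 1] JLMV: children JMV:{C,G,T}, L:{G} ∩→ {G}; cost 0
[col 1] IJLMVW: children IW:{A}, JLMV:{G} ∪→ {A,G}; cost 1
[col 2] IW: children I:{C}, W:{C} ∩→ {C}; cost 0
[col 2] MV: children M:{G}, V:{T} ∪→ {G,T}; cost 1
[col 2] JMV: children J:{A}, MV:{G,T} ∪→ {A,G,T}; cost 1
[col 2] JLMV: children JMV:{A,G,T}, L:{C} ∪→ {A,C,G,T}; cost 1
[col 2] IJLMVW: children IW:{C}, JLMV:{A,C,G,T} ∩→ {C}; cost 0
[col 3] IW: children I:{G}, W:{A} ∪→ {A,G}; cost 1
[col 3] MV: children M:{G}, V:{G} ∩→ {G}; cost 0
[col 3] JMV: children J:{T}, MV:{G} ∪→ {G,T}; cost 1
[col 3] JLMV: children JMV:{G,T}, L:{A} ∪→ {A,G,T}; cost 1
[col 3] IJLMVW: children IW:{A,G}, JLMV:{A,G,T} ∩→ {A,G}; cost 0
[col 4] IW: children I:{A}, W:{A} ∩→ {A}; cost 0
[col 4] MV: children M:{C}, V:{T} ∪→ {C,T}; cost 1
[col 4] JMV: children J:{A}, MV:{C,T} ∪→ {A,C,T}; cost 1
[col 4] JLMV: children JMV:{A,C,T}, L:{C} ∩→ {C}; cost 0
[col 4] IJLMVW: children IW:{A}, JLMV:{C} ∪→ {A,C}; cost 1
[col 5] IW: children I:{A}, W:{C} ∪→ {A,C}; cost 1
[col 5] MV: children M:{A}, V:{G} ∪→ {A,G}; cost 1
[col 5] JMV: children J:{C}, MV:{A,G} ∪→ {A,C,G}; cost 1
[col 5] JLMV: children JMV:{A,C,G}, L:{G} ∩→ {G}; cost 0
[col 5] IJLMVW: children IW:{A,C}, JLMV:{G} ∪→ {A,C,G}; cost 1
[col 6] IW: children I:{T}, W:{A} ∪→ {A,T}; cost 1
[col 6] MV: children M:{A}, V:{C} ∪→ {A,C}; cost 1
[col 6] JMV: children J:{A}, MV:{A,C} ∩→ {A}; cost 0
[col 6] JLMV: children JMV:{A}, L:{G} ∪→ {A,G}; cost 1
[col 6] IJLMVW: children IW:{A,T}, JLMV:{A,G} ∩→ {A}; cost 0
[col 7] IW: children I:{A}, W:{A} ∩→ {A}; cost 0
[col 7] MV: children M:{A}, V:{A} ∩→ {A}; cost 0
[col 7] JMV: children J:{C}, MV:{A} ∪→ {A,C}; cost 1
[col 7] JLMV: children JMV:{A,C}, L:{A} ∩→ {A}; cost 0
[col 7] IJLMVW: children IW:{A}, JLMV:{A} ∩→ {A}; cost 0
per-site changes: [4, 3, 3, 3, 3, 4, 3, 1]; total = 24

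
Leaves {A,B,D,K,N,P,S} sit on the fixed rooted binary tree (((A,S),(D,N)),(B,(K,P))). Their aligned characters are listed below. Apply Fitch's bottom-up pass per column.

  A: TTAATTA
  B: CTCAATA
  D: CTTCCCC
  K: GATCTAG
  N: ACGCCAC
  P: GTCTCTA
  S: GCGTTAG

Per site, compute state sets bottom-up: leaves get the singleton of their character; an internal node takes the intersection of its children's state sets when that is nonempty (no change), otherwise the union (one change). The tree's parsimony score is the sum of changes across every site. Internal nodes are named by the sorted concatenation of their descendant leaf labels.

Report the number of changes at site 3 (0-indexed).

site 0, node AS: A={T} ∪ S={G} → {G,T} (+1)
site 0, node DN: D={C} ∪ N={A} → {A,C} (+1)
site 0, node ADNS: AS={G,T} ∪ DN={A,C} → {A,C,G,T} (+1)
site 0, node KP: K={G} ∩ P={G} → {G} (+0)
site 0, node BKP: B={C} ∪ KP={G} → {C,G} (+1)
site 0, node ABDKNPS: ADNS={A,C,G,T} ∩ BKP={C,G} → {C,G} (+0)
site 1, node AS: A={T} ∪ S={C} → {C,T} (+1)
site 1, node DN: D={T} ∪ N={C} → {C,T} (+1)
site 1, node ADNS: AS={C,T} ∩ DN={C,T} → {C,T} (+0)
site 1, node KP: K={A} ∪ P={T} → {A,T} (+1)
site 1, node BKP: B={T} ∩ KP={A,T} → {T} (+0)
site 1, node ABDKNPS: ADNS={C,T} ∩ BKP={T} → {T} (+0)
site 2, node AS: A={A} ∪ S={G} → {A,G} (+1)
site 2, node DN: D={T} ∪ N={G} → {G,T} (+1)
site 2, node ADNS: AS={A,G} ∩ DN={G,T} → {G} (+0)
site 2, node KP: K={T} ∪ P={C} → {C,T} (+1)
site 2, node BKP: B={C} ∩ KP={C,T} → {C} (+0)
site 2, node ABDKNPS: ADNS={G} ∪ BKP={C} → {C,G} (+1)
site 3, node AS: A={A} ∪ S={T} → {A,T} (+1)
site 3, node DN: D={C} ∩ N={C} → {C} (+0)
site 3, node ADNS: AS={A,T} ∪ DN={C} → {A,C,T} (+1)
site 3, node KP: K={C} ∪ P={T} → {C,T} (+1)
site 3, node BKP: B={A} ∪ KP={C,T} → {A,C,T} (+1)
site 3, node ABDKNPS: ADNS={A,C,T} ∩ BKP={A,C,T} → {A,C,T} (+0)
site 4, node AS: A={T} ∩ S={T} → {T} (+0)
site 4, node DN: D={C} ∩ N={C} → {C} (+0)
site 4, node ADNS: AS={T} ∪ DN={C} → {C,T} (+1)
site 4, node KP: K={T} ∪ P={C} → {C,T} (+1)
site 4, node BKP: B={A} ∪ KP={C,T} → {A,C,T} (+1)
site 4, node ABDKNPS: ADNS={C,T} ∩ BKP={A,C,T} → {C,T} (+0)
site 5, node AS: A={T} ∪ S={A} → {A,T} (+1)
site 5, node DN: D={C} ∪ N={A} → {A,C} (+1)
site 5, node ADNS: AS={A,T} ∩ DN={A,C} → {A} (+0)
site 5, node KP: K={A} ∪ P={T} → {A,T} (+1)
site 5, node BKP: B={T} ∩ KP={A,T} → {T} (+0)
site 5, node ABDKNPS: ADNS={A} ∪ BKP={T} → {A,T} (+1)
site 6, node AS: A={A} ∪ S={G} → {A,G} (+1)
site 6, node DN: D={C} ∩ N={C} → {C} (+0)
site 6, node ADNS: AS={A,G} ∪ DN={C} → {A,C,G} (+1)
site 6, node KP: K={G} ∪ P={A} → {A,G} (+1)
site 6, node BKP: B={A} ∩ KP={A,G} → {A} (+0)
site 6, node ABDKNPS: ADNS={A,C,G} ∩ BKP={A} → {A} (+0)
per-site changes: [4, 3, 4, 4, 3, 4, 3]; total = 25

4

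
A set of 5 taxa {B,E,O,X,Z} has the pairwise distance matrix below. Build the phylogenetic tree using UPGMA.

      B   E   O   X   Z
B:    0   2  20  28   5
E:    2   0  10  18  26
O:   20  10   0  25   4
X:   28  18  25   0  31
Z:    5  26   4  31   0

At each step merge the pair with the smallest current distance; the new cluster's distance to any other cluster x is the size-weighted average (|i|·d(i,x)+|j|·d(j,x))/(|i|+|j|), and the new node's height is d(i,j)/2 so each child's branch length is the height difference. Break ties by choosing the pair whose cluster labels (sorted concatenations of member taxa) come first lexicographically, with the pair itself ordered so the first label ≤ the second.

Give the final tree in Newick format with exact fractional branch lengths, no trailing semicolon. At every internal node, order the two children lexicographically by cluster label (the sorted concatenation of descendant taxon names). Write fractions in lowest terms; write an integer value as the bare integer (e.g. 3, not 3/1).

(((B:1,E:1):53/8,(O:2,Z:2):45/8):41/8,X:51/4)

1. join B+E (d=2) ⇒ BE; edges |B|=1, |E|=1
  updated: d(BE,O)=15, d(BE,X)=23, d(BE,Z)=31/2
2. join O+Z (d=4) ⇒ OZ; edges |O|=2, |Z|=2
  updated: d(BE,OZ)=61/4, d(OZ,X)=28
3. join BE+OZ (d=61/4) ⇒ BEOZ; edges |BE|=53/8, |OZ|=45/8
  updated: d(BEOZ,X)=51/2
4. join BEOZ+X (d=51/2) ⇒ BEOXZ; edges |BEOZ|=41/8, |X|=51/4
final tree: (((B:1,E:1):53/8,(O:2,Z:2):45/8):41/8,X:51/4)
total length: 289/8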